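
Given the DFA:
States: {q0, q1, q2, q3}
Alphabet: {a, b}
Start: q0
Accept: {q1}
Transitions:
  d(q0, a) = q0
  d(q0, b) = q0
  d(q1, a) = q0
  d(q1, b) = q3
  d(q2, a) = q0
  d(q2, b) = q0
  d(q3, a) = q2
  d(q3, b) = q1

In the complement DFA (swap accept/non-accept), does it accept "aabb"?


Trace: q0 -> q0 -> q0 -> q0 -> q0
Final: q0
Original accept: {q1}
Complement: q0 is not in original accept

Yes, complement accepts (original rejects)


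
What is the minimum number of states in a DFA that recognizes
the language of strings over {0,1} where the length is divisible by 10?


States track (length) mod 10.
Need 10 states: one per remainder 0..9; accept = remainder 0.

10


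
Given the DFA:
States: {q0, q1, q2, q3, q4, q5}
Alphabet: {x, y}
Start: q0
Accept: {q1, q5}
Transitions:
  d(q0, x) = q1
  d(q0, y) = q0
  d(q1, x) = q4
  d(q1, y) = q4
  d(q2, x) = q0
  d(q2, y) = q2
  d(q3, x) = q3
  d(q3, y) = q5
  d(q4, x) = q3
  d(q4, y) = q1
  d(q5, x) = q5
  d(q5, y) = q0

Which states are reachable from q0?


BFS from q0:
  layer 0: {q0}
  layer 1: {q1}
  layer 2: {q4}
  layer 3: {q3}
  layer 4: {q5}

{q0, q1, q3, q4, q5}


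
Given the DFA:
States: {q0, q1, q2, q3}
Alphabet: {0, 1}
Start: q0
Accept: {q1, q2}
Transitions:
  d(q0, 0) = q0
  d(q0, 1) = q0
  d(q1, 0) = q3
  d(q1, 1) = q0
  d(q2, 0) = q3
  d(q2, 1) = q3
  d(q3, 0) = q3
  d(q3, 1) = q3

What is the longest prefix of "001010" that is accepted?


Run the DFA, marking each prefix where the state is accepting:
  "" -> q0 [reject]
  "0" -> q0 [reject]
  "00" -> q0 [reject]
  "001" -> q0 [reject]
  "0010" -> q0 [reject]
  "00101" -> q0 [reject]
  "001010" -> q0 [reject]

No prefix is accepted


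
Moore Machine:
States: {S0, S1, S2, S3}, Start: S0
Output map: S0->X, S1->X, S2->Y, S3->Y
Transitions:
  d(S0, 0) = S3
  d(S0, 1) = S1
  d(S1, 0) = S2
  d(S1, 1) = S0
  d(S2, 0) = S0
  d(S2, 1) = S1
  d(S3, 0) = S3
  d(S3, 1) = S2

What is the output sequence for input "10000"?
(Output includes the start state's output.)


Start: S0 (output X)
  --1--> S1 (output X)
  --0--> S2 (output Y)
  --0--> S0 (output X)
  --0--> S3 (output Y)
  --0--> S3 (output Y)

"XXYXYY"


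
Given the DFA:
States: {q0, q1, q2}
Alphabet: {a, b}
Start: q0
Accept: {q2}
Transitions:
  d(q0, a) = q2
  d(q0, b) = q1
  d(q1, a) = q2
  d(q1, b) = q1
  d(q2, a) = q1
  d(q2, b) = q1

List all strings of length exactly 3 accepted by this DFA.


All strings of length 3: 8 total
Accepted: 3

"aaa", "aba", "bba"


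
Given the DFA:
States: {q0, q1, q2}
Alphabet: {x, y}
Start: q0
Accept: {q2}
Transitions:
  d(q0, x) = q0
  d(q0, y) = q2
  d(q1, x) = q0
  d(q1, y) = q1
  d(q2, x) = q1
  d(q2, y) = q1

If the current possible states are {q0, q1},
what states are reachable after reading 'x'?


Apply transition on 'x' from each current state:
  d(q0, x) = q0
  d(q1, x) = q0

{q0}


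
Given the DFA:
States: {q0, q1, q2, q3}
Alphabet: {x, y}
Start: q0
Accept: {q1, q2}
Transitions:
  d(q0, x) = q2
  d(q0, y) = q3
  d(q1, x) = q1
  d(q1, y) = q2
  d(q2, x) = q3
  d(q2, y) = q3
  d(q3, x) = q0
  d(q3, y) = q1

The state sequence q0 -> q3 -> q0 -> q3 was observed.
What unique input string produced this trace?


Trace back each transition to find the symbol:
  q0 --[y]--> q3
  q3 --[x]--> q0
  q0 --[y]--> q3

"yxy"


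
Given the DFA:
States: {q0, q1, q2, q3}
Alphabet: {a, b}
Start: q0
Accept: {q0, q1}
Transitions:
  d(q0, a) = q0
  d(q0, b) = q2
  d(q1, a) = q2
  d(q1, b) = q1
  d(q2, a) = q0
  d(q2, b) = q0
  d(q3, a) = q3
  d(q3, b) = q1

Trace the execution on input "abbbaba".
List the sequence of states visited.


Input: abbbaba
d(q0, a) = q0
d(q0, b) = q2
d(q2, b) = q0
d(q0, b) = q2
d(q2, a) = q0
d(q0, b) = q2
d(q2, a) = q0


q0 -> q0 -> q2 -> q0 -> q2 -> q0 -> q2 -> q0


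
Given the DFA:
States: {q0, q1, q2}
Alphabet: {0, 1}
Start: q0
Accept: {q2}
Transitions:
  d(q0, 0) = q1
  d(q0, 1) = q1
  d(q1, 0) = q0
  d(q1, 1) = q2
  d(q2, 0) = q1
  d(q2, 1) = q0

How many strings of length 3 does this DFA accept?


Enumerating all length-3 strings:
  "000" -> q1 [reject]
  "001" -> q1 [reject]
  "010" -> q1 [reject]
  "011" -> q0 [reject]
  "100" -> q1 [reject]
  "101" -> q1 [reject]
  "110" -> q1 [reject]
  "111" -> q0 [reject]

0 out of 8


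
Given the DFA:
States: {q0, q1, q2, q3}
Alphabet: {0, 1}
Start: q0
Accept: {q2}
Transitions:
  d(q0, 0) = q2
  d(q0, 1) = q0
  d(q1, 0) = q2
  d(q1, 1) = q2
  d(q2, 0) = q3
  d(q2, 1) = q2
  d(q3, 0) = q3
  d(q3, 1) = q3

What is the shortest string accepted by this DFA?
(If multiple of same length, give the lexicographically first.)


BFS by string length (lex-first path to each state shown):
  len 0: q0<-""
  len 1: q0<-"1", q2<-"0"
Found accept state at length 1.

"0"


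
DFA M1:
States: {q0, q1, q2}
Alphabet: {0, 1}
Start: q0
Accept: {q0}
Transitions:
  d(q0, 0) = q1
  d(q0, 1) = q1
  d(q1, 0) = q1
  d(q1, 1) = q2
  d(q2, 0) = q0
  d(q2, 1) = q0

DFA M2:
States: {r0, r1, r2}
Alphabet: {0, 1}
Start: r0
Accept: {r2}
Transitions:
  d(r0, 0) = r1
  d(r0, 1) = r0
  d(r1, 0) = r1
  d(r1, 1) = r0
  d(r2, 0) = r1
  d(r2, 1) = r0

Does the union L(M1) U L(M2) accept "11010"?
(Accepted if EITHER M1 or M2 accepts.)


M1: final=q1 accepted=False
M2: final=r1 accepted=False

No, union rejects (neither accepts)


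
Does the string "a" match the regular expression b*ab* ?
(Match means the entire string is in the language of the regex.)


|string| = 1; first = 'a'; last = 'a'

Yes, "a" matches b*ab*


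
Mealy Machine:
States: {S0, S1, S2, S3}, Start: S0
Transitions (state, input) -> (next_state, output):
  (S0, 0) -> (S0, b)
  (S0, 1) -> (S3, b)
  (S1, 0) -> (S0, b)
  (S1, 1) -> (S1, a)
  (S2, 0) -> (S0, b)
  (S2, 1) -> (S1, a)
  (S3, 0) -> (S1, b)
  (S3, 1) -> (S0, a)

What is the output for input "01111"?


Step-by-step:
  (S0, 0) -> (S0, b)
  (S0, 1) -> (S3, b)
  (S3, 1) -> (S0, a)
  (S0, 1) -> (S3, b)
  (S3, 1) -> (S0, a)

"bbaba"


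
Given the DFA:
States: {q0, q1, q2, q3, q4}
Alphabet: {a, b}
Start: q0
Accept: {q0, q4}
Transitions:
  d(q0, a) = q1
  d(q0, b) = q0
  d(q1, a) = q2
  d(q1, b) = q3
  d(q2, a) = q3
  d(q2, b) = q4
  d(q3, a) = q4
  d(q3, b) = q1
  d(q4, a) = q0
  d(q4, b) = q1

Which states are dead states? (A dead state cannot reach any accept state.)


Forward reachability from each state:
  q0 -> reaches accept state q0 (live)
  q1 -> reaches accept state q0 (live)
  q2 -> reaches accept state q0 (live)
  q3 -> reaches accept state q0 (live)
  q4 -> reaches accept state q0 (live)

None (all states can reach an accept state)


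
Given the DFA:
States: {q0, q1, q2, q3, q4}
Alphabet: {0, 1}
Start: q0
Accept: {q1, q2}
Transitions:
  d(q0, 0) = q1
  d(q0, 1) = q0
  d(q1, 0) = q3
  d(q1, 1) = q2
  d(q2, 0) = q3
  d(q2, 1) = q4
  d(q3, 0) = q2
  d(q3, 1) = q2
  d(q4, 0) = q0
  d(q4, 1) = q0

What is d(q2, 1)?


Looking up transition d(q2, 1)

q4


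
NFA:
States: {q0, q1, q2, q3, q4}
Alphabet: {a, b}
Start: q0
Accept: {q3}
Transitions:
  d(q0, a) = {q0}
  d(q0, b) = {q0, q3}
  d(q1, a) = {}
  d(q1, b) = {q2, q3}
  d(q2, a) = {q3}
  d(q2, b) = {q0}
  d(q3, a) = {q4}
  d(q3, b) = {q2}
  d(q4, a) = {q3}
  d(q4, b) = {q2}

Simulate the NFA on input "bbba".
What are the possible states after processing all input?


Start: {q0}
  --b--> {q0, q3}
  --b--> {q0, q2, q3}
  --b--> {q0, q2, q3}
  --a--> {q0, q3, q4}

{q0, q3, q4}


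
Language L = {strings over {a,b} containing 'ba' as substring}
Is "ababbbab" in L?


'ba' occurs at index 1

Yes, "ababbbab" is in L


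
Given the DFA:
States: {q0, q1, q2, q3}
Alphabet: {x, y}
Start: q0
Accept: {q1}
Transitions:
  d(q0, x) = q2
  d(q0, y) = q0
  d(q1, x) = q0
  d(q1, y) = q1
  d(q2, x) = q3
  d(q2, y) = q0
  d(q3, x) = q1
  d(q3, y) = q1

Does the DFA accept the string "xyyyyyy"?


Trace: q0 -> q2 -> q0 -> q0 -> q0 -> q0 -> q0 -> q0
Final state: q0
Accept states: {q1}

No, rejected (final state q0 is not an accept state)


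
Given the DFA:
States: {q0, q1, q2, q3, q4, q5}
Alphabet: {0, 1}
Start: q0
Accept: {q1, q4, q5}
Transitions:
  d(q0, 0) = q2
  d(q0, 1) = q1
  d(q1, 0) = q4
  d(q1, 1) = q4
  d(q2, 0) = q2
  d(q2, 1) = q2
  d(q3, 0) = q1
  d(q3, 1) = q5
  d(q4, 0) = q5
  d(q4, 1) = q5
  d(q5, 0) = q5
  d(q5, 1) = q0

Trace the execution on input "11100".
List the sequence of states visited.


Input: 11100
d(q0, 1) = q1
d(q1, 1) = q4
d(q4, 1) = q5
d(q5, 0) = q5
d(q5, 0) = q5


q0 -> q1 -> q4 -> q5 -> q5 -> q5


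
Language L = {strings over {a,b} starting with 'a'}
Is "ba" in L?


first symbol = 'b'

No, "ba" is not in L


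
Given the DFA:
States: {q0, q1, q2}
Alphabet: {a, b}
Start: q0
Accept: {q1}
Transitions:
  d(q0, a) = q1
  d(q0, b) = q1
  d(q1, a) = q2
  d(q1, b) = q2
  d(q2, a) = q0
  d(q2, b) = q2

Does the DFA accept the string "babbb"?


Trace: q0 -> q1 -> q2 -> q2 -> q2 -> q2
Final state: q2
Accept states: {q1}

No, rejected (final state q2 is not an accept state)


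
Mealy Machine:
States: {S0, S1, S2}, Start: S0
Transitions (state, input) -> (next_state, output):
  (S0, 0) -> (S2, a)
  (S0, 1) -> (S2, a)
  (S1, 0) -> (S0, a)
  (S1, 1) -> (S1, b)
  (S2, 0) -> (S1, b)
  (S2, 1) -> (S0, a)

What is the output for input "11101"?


Step-by-step:
  (S0, 1) -> (S2, a)
  (S2, 1) -> (S0, a)
  (S0, 1) -> (S2, a)
  (S2, 0) -> (S1, b)
  (S1, 1) -> (S1, b)

"aaabb"


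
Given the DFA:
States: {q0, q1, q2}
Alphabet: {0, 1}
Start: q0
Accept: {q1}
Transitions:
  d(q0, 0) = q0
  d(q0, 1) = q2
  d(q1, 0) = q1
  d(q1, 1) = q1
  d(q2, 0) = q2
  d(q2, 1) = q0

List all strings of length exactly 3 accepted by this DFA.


All strings of length 3: 8 total
Accepted: 0

None


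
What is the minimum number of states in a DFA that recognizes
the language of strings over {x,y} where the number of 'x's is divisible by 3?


States track (count of 'x') mod 3.
Need 3 states: one per remainder 0..2; accept = remainder 0.

3


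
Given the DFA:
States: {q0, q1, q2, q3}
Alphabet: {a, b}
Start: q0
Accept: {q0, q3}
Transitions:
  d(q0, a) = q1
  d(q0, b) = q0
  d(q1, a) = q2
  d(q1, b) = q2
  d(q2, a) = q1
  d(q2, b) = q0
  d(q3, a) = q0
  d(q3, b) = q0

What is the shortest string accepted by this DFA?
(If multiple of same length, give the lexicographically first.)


BFS by string length (lex-first path to each state shown):
  len 0: q0<-""
Found accept state at length 0.

"" (empty string)


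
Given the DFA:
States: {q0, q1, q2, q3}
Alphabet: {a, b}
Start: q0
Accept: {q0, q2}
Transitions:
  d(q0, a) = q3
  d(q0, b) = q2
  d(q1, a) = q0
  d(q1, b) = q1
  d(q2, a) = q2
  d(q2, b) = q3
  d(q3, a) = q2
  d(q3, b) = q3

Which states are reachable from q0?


BFS from q0:
  layer 0: {q0}
  layer 1: {q2, q3}

{q0, q2, q3}


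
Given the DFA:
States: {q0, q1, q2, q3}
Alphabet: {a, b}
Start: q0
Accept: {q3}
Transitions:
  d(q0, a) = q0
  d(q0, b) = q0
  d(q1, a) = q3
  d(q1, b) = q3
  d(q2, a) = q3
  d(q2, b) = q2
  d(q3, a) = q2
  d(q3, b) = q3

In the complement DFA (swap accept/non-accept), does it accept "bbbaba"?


Trace: q0 -> q0 -> q0 -> q0 -> q0 -> q0 -> q0
Final: q0
Original accept: {q3}
Complement: q0 is not in original accept

Yes, complement accepts (original rejects)


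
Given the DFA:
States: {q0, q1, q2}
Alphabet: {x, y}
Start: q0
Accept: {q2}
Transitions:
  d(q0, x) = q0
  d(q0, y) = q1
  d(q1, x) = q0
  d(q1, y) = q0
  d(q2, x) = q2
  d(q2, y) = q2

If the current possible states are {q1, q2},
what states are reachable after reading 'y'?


Apply transition on 'y' from each current state:
  d(q1, y) = q0
  d(q2, y) = q2

{q0, q2}


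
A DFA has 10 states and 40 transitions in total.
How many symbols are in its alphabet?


Each state has exactly one transition per symbol.
|alphabet| = transitions / states = 40 / 10 = 4

4


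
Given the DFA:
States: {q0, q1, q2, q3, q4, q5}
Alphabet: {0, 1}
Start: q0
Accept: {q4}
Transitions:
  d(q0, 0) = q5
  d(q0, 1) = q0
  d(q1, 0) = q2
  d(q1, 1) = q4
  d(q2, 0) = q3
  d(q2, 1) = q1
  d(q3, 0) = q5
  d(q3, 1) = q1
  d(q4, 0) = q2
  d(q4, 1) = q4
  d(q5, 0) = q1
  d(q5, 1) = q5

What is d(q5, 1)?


Looking up transition d(q5, 1)

q5


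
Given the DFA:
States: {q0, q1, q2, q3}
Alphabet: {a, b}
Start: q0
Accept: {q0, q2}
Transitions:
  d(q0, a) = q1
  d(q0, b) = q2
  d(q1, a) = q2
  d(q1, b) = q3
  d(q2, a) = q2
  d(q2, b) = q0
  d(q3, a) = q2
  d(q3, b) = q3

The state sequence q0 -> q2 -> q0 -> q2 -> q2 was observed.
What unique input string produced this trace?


Trace back each transition to find the symbol:
  q0 --[b]--> q2
  q2 --[b]--> q0
  q0 --[b]--> q2
  q2 --[a]--> q2

"bbba"


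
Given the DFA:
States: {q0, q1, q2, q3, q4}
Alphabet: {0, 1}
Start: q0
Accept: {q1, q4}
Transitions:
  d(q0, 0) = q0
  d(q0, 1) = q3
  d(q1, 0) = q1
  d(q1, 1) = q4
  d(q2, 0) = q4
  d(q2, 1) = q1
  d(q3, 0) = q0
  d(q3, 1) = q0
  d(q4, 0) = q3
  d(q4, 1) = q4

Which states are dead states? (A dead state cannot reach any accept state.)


Forward reachability from each state:
  q0 -> reaches {q0, q3}, no accept state (dead)
  q1 -> reaches accept state q1 (live)
  q2 -> reaches accept state q1 (live)
  q3 -> reaches {q0, q3}, no accept state (dead)
  q4 -> reaches accept state q4 (live)

{q0, q3}


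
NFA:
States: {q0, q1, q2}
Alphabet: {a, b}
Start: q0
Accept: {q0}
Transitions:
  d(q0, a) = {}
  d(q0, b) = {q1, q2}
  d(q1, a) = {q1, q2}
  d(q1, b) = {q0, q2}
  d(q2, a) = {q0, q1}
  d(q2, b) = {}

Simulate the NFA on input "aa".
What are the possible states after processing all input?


Start: {q0}
  --a--> {}
  --a--> {}

{} (empty set, no valid transitions)


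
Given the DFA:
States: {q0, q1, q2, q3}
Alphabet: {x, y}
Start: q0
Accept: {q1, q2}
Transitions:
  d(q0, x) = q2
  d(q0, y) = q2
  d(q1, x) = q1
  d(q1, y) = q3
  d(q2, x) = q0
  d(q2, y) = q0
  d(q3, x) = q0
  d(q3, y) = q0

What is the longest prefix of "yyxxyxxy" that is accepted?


Run the DFA, marking each prefix where the state is accepting:
  "" -> q0 [reject]
  "y" -> q2 [accept]
  "yy" -> q0 [reject]
  "yyx" -> q2 [accept]
  "yyxx" -> q0 [reject]
  "yyxxy" -> q2 [accept]
  "yyxxyx" -> q0 [reject]
  "yyxxyxx" -> q2 [accept]
  "yyxxyxxy" -> q0 [reject]

"yyxxyxx"


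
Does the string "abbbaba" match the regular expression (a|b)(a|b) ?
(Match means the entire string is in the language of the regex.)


|string| = 7; first = 'a'; last = 'a'

No, "abbbaba" does not match (a|b)(a|b)


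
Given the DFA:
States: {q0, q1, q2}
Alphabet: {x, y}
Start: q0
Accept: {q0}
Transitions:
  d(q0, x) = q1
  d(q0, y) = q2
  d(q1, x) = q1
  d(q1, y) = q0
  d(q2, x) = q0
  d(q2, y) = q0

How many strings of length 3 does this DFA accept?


Enumerating all length-3 strings:
  "xxx" -> q1 [reject]
  "xxy" -> q0 [accept]
  "xyx" -> q1 [reject]
  "xyy" -> q2 [reject]
  "yxx" -> q1 [reject]
  "yxy" -> q2 [reject]
  "yyx" -> q1 [reject]
  "yyy" -> q2 [reject]

1 out of 8


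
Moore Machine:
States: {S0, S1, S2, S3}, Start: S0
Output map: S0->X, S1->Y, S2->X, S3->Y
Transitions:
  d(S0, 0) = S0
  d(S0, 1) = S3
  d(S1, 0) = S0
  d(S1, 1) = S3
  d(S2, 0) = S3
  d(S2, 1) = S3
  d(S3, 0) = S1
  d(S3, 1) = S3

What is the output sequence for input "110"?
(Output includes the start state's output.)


Start: S0 (output X)
  --1--> S3 (output Y)
  --1--> S3 (output Y)
  --0--> S1 (output Y)

"XYYY"


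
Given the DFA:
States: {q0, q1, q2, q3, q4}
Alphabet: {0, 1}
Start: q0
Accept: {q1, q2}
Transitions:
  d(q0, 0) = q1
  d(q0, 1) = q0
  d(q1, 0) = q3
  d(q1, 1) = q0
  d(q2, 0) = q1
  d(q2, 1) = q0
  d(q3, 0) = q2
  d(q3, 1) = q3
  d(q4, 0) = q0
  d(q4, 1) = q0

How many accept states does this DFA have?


Accept states listed: {q1, q2}
Counting: q1(1) q2(2)

2


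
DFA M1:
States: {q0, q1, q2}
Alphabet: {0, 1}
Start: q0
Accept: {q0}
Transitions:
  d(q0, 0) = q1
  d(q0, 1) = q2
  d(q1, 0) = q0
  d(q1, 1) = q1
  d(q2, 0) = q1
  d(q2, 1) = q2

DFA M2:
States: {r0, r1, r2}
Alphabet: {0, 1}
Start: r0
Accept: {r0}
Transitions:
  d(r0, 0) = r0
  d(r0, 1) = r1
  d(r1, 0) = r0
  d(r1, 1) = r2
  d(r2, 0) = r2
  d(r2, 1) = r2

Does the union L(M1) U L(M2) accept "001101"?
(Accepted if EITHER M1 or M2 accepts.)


M1: final=q1 accepted=False
M2: final=r2 accepted=False

No, union rejects (neither accepts)


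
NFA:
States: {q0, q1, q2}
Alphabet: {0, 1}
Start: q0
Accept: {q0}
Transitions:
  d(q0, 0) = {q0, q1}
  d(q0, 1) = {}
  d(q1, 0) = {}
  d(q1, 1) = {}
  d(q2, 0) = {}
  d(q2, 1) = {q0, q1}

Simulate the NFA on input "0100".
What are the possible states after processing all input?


Start: {q0}
  --0--> {q0, q1}
  --1--> {}
  --0--> {}
  --0--> {}

{} (empty set, no valid transitions)


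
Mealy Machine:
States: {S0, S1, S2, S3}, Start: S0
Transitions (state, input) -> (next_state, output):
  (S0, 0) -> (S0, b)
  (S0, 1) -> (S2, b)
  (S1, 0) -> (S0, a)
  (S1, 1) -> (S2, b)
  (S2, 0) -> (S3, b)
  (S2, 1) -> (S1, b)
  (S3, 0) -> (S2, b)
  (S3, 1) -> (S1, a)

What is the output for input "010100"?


Step-by-step:
  (S0, 0) -> (S0, b)
  (S0, 1) -> (S2, b)
  (S2, 0) -> (S3, b)
  (S3, 1) -> (S1, a)
  (S1, 0) -> (S0, a)
  (S0, 0) -> (S0, b)

"bbbaab"


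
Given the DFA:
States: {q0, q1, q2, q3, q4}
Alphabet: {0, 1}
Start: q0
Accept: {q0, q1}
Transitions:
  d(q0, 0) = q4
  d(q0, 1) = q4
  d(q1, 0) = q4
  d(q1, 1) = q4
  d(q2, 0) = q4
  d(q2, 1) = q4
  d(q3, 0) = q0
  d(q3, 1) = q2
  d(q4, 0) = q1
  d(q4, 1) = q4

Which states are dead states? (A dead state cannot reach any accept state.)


Forward reachability from each state:
  q0 -> reaches accept state q0 (live)
  q1 -> reaches accept state q1 (live)
  q2 -> reaches accept state q1 (live)
  q3 -> reaches accept state q0 (live)
  q4 -> reaches accept state q1 (live)

None (all states can reach an accept state)


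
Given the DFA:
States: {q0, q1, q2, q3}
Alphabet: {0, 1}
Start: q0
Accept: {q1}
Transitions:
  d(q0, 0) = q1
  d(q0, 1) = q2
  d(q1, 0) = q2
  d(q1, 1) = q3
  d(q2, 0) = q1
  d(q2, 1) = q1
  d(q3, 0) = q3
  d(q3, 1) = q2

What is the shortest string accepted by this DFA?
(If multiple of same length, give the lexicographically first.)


BFS by string length (lex-first path to each state shown):
  len 0: q0<-""
  len 1: q1<-"0", q2<-"1"
Found accept state at length 1.

"0"


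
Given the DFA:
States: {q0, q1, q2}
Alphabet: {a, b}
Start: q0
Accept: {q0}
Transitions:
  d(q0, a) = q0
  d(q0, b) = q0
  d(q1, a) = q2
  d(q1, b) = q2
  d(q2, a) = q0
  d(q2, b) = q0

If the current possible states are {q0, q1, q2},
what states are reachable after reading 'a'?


Apply transition on 'a' from each current state:
  d(q0, a) = q0
  d(q1, a) = q2
  d(q2, a) = q0

{q0, q2}


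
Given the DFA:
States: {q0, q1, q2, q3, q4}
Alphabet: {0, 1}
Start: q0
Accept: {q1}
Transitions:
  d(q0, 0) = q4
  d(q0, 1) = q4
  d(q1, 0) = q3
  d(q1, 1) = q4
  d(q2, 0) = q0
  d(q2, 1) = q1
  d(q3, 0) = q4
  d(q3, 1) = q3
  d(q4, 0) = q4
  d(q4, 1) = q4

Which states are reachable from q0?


BFS from q0:
  layer 0: {q0}
  layer 1: {q4}

{q0, q4}


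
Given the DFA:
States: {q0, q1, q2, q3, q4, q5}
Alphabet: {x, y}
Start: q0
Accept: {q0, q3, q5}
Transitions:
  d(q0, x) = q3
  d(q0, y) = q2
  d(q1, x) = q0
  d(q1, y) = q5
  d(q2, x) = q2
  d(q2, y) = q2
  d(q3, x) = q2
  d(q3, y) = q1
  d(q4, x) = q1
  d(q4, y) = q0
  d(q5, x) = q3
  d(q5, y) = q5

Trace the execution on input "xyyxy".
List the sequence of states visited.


Input: xyyxy
d(q0, x) = q3
d(q3, y) = q1
d(q1, y) = q5
d(q5, x) = q3
d(q3, y) = q1


q0 -> q3 -> q1 -> q5 -> q3 -> q1


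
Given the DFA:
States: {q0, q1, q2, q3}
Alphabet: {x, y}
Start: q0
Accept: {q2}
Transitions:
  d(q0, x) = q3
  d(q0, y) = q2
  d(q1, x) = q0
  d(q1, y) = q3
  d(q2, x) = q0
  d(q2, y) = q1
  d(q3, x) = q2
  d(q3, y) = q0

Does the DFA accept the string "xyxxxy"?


Trace: q0 -> q3 -> q0 -> q3 -> q2 -> q0 -> q2
Final state: q2
Accept states: {q2}

Yes, accepted (final state q2 is an accept state)


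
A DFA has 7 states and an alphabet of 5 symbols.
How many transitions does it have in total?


Each state has exactly one transition per symbol.
7 * 5 = 35

35


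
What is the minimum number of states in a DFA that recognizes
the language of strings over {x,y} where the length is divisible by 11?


States track (length) mod 11.
Need 11 states: one per remainder 0..10; accept = remainder 0.

11


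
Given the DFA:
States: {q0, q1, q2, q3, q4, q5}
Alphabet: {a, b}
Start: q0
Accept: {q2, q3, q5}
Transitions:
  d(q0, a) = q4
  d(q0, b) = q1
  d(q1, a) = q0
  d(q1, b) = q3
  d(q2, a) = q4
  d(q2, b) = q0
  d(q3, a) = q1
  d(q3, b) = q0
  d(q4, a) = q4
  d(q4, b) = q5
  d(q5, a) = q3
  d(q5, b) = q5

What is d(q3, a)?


Looking up transition d(q3, a)

q1


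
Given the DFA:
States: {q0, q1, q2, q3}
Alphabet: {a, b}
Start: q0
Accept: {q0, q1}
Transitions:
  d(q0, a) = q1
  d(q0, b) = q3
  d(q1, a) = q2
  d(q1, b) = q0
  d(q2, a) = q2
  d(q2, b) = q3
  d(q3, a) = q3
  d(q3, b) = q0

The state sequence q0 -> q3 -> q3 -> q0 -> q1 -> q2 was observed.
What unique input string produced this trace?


Trace back each transition to find the symbol:
  q0 --[b]--> q3
  q3 --[a]--> q3
  q3 --[b]--> q0
  q0 --[a]--> q1
  q1 --[a]--> q2

"babaa"


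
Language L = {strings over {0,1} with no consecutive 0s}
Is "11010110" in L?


'00' does not occur

Yes, "11010110" is in L


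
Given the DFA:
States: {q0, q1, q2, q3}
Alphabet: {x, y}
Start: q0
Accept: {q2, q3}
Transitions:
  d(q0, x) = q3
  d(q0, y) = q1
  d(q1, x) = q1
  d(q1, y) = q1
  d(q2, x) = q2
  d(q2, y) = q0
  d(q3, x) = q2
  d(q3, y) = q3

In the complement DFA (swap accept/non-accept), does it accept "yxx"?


Trace: q0 -> q1 -> q1 -> q1
Final: q1
Original accept: {q2, q3}
Complement: q1 is not in original accept

Yes, complement accepts (original rejects)


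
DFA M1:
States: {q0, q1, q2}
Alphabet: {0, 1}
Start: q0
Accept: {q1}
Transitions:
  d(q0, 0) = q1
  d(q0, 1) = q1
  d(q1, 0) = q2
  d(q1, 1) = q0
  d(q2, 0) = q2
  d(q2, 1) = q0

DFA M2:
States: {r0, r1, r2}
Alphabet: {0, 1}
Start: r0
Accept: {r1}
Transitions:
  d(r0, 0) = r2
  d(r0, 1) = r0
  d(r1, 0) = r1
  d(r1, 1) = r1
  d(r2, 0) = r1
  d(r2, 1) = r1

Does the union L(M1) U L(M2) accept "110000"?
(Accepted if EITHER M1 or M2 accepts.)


M1: final=q2 accepted=False
M2: final=r1 accepted=True

Yes, union accepts


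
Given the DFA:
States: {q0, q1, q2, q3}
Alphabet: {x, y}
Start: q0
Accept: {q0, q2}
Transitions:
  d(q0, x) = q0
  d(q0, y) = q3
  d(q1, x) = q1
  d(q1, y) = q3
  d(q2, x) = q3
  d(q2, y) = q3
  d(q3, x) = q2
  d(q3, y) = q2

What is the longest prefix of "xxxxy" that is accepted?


Run the DFA, marking each prefix where the state is accepting:
  "" -> q0 [accept]
  "x" -> q0 [accept]
  "xx" -> q0 [accept]
  "xxx" -> q0 [accept]
  "xxxx" -> q0 [accept]
  "xxxxy" -> q3 [reject]

"xxxx"


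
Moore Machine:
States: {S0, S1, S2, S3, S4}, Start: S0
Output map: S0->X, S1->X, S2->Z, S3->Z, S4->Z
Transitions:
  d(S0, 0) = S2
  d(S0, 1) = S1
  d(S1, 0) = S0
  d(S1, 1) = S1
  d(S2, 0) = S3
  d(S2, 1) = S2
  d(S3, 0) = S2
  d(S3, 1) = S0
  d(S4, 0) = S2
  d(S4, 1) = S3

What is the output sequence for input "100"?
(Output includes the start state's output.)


Start: S0 (output X)
  --1--> S1 (output X)
  --0--> S0 (output X)
  --0--> S2 (output Z)

"XXXZ"


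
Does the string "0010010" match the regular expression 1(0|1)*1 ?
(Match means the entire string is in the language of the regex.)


|string| = 7; first = '0'; last = '0'

No, "0010010" does not match 1(0|1)*1


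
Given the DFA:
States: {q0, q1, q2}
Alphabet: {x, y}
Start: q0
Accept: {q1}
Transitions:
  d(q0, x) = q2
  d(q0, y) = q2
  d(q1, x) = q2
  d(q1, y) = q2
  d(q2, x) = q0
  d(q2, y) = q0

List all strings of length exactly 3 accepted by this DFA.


All strings of length 3: 8 total
Accepted: 0

None


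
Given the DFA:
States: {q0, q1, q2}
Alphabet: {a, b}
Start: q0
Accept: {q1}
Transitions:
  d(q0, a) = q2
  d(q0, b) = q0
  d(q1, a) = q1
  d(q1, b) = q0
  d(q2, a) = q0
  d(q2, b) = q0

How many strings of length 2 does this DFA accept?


Enumerating all length-2 strings:
  "aa" -> q0 [reject]
  "ab" -> q0 [reject]
  "ba" -> q2 [reject]
  "bb" -> q0 [reject]

0 out of 4


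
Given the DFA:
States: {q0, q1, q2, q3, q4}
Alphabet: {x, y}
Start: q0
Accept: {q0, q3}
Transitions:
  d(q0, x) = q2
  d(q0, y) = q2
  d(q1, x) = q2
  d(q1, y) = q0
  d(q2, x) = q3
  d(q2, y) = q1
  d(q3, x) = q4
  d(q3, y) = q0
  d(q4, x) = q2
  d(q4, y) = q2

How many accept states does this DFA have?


Accept states listed: {q0, q3}
Counting: q0(1) q3(2)

2


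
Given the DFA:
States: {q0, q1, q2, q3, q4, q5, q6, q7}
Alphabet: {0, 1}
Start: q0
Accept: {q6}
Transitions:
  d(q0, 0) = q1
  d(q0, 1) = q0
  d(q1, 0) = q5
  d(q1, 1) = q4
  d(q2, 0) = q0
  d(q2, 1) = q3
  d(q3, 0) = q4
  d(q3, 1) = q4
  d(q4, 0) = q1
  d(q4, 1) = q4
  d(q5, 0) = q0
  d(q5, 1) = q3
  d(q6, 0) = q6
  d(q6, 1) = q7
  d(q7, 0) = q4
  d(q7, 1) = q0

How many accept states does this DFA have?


Accept states listed: {q6}
Counting: q6(1)

1


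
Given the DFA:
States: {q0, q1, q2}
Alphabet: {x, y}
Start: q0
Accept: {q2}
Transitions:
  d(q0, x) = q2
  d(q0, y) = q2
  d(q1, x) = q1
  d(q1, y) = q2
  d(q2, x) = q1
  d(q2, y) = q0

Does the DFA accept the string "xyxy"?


Trace: q0 -> q2 -> q0 -> q2 -> q0
Final state: q0
Accept states: {q2}

No, rejected (final state q0 is not an accept state)


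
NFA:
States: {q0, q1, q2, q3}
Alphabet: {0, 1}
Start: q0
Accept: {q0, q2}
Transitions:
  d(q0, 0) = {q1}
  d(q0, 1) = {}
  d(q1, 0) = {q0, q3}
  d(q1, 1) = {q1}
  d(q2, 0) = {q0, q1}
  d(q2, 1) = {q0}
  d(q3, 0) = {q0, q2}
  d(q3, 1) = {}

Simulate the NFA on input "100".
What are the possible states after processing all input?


Start: {q0}
  --1--> {}
  --0--> {}
  --0--> {}

{} (empty set, no valid transitions)


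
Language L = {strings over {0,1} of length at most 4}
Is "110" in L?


length = 3

Yes, "110" is in L


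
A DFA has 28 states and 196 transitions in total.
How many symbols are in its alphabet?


Each state has exactly one transition per symbol.
|alphabet| = transitions / states = 196 / 28 = 7

7


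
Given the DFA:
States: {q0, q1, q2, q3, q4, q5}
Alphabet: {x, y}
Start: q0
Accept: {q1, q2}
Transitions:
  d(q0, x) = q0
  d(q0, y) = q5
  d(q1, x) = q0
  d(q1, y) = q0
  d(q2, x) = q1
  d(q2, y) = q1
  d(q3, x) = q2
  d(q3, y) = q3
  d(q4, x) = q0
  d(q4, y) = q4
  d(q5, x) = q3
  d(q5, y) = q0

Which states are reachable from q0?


BFS from q0:
  layer 0: {q0}
  layer 1: {q5}
  layer 2: {q3}
  layer 3: {q2}
  layer 4: {q1}

{q0, q1, q2, q3, q5}


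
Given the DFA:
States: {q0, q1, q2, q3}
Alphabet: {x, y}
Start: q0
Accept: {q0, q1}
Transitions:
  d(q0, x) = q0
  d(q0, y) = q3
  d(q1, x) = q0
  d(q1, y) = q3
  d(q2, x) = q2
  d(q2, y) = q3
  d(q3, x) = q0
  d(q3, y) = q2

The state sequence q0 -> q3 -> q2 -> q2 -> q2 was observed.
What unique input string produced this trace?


Trace back each transition to find the symbol:
  q0 --[y]--> q3
  q3 --[y]--> q2
  q2 --[x]--> q2
  q2 --[x]--> q2

"yyxx"


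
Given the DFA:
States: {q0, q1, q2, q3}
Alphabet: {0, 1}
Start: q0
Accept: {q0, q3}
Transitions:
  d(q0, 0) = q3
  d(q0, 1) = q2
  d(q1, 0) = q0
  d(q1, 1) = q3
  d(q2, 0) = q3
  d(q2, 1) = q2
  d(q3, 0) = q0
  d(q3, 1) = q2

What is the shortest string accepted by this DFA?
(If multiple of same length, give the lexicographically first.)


BFS by string length (lex-first path to each state shown):
  len 0: q0<-""
Found accept state at length 0.

"" (empty string)


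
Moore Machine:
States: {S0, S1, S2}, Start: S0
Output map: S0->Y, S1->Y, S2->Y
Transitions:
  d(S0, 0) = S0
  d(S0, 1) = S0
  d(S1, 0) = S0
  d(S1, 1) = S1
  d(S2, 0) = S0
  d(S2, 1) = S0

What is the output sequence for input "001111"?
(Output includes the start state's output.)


Start: S0 (output Y)
  --0--> S0 (output Y)
  --0--> S0 (output Y)
  --1--> S0 (output Y)
  --1--> S0 (output Y)
  --1--> S0 (output Y)
  --1--> S0 (output Y)

"YYYYYYY"


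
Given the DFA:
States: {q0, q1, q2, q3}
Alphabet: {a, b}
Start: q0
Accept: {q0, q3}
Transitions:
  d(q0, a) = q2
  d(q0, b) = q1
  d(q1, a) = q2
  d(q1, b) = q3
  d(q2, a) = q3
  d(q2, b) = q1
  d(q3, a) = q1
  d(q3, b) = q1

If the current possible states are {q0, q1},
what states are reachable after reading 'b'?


Apply transition on 'b' from each current state:
  d(q0, b) = q1
  d(q1, b) = q3

{q1, q3}


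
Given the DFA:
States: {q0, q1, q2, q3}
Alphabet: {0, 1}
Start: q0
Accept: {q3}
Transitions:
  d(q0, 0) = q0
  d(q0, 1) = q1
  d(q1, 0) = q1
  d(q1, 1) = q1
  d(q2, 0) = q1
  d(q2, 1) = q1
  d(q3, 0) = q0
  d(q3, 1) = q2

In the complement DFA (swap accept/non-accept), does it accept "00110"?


Trace: q0 -> q0 -> q0 -> q1 -> q1 -> q1
Final: q1
Original accept: {q3}
Complement: q1 is not in original accept

Yes, complement accepts (original rejects)


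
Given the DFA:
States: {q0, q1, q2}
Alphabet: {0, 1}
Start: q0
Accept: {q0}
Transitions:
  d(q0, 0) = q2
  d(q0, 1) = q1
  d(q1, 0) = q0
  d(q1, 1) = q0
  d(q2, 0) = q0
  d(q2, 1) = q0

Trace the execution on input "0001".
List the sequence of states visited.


Input: 0001
d(q0, 0) = q2
d(q2, 0) = q0
d(q0, 0) = q2
d(q2, 1) = q0


q0 -> q2 -> q0 -> q2 -> q0


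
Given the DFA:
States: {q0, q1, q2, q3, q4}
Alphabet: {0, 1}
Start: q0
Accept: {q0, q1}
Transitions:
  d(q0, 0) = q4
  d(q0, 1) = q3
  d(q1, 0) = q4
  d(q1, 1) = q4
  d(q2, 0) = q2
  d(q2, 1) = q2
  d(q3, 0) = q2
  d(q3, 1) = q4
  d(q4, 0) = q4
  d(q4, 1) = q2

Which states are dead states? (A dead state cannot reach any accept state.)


Forward reachability from each state:
  q0 -> reaches accept state q0 (live)
  q1 -> reaches accept state q1 (live)
  q2 -> reaches {q2}, no accept state (dead)
  q3 -> reaches {q2, q3, q4}, no accept state (dead)
  q4 -> reaches {q2, q4}, no accept state (dead)

{q2, q3, q4}


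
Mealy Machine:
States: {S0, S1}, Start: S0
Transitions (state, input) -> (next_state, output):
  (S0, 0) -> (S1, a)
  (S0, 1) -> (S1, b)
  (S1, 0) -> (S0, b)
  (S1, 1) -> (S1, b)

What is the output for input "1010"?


Step-by-step:
  (S0, 1) -> (S1, b)
  (S1, 0) -> (S0, b)
  (S0, 1) -> (S1, b)
  (S1, 0) -> (S0, b)

"bbbb"


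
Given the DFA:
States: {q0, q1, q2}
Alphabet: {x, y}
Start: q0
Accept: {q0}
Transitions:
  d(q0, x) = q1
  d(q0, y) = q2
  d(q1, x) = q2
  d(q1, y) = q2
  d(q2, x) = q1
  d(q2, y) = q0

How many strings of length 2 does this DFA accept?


Enumerating all length-2 strings:
  "xx" -> q2 [reject]
  "xy" -> q2 [reject]
  "yx" -> q1 [reject]
  "yy" -> q0 [accept]

1 out of 4


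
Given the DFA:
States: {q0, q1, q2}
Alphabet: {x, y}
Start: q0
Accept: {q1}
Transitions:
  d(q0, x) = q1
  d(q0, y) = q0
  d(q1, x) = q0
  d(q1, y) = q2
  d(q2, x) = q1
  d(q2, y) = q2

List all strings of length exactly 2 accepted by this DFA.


All strings of length 2: 4 total
Accepted: 1

"yx"


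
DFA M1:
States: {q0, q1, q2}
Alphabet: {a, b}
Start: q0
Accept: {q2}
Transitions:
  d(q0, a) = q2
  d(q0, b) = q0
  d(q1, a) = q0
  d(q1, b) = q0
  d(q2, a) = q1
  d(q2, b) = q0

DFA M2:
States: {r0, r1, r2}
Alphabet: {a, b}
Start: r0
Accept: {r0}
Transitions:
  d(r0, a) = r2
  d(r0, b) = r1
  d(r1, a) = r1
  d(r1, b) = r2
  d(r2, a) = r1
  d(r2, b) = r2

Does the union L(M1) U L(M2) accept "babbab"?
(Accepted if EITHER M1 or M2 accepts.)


M1: final=q0 accepted=False
M2: final=r2 accepted=False

No, union rejects (neither accepts)


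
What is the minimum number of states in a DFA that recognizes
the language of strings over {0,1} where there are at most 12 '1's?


States: count = 0, 1, ..., 12 (all accepting; 13 states), plus a dead state for count > 12.
Total: 13 + 1 = 14.

14


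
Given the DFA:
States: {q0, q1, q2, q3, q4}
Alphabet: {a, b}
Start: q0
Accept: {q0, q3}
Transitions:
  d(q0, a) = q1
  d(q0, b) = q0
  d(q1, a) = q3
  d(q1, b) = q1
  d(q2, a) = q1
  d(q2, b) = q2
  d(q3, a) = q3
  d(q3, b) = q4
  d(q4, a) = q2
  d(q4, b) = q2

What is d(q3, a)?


Looking up transition d(q3, a)

q3


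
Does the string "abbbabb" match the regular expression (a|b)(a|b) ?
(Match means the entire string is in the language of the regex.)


|string| = 7; first = 'a'; last = 'b'

No, "abbbabb" does not match (a|b)(a|b)


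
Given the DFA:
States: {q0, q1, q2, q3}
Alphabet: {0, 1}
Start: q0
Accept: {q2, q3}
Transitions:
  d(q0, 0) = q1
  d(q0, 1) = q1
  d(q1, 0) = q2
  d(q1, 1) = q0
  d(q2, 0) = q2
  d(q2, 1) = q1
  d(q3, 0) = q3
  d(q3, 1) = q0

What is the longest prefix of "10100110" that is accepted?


Run the DFA, marking each prefix where the state is accepting:
  "" -> q0 [reject]
  "1" -> q1 [reject]
  "10" -> q2 [accept]
  "101" -> q1 [reject]
  "1010" -> q2 [accept]
  "10100" -> q2 [accept]
  "101001" -> q1 [reject]
  "1010011" -> q0 [reject]
  "10100110" -> q1 [reject]

"10100"


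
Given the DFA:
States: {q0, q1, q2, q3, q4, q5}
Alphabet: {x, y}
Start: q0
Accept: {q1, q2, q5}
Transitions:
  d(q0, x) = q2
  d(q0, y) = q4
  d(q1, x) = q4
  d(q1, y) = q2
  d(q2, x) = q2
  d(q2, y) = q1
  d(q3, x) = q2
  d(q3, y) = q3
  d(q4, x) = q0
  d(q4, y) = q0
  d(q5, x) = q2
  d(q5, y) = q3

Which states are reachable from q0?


BFS from q0:
  layer 0: {q0}
  layer 1: {q2, q4}
  layer 2: {q1}

{q0, q1, q2, q4}


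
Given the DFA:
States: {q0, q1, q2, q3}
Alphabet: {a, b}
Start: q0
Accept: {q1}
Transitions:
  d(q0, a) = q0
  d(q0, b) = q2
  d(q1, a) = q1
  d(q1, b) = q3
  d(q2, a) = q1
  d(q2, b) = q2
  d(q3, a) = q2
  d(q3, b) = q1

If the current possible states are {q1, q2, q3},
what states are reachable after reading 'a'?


Apply transition on 'a' from each current state:
  d(q1, a) = q1
  d(q2, a) = q1
  d(q3, a) = q2

{q1, q2}


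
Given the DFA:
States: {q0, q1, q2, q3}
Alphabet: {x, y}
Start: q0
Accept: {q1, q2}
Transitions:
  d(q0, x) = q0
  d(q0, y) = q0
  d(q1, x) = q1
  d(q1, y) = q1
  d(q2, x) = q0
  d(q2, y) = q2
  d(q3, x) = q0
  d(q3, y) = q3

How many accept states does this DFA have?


Accept states listed: {q1, q2}
Counting: q1(1) q2(2)

2


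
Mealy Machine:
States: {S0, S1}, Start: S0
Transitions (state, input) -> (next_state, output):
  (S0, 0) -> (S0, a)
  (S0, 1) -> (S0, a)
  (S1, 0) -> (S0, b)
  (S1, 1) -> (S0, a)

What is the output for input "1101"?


Step-by-step:
  (S0, 1) -> (S0, a)
  (S0, 1) -> (S0, a)
  (S0, 0) -> (S0, a)
  (S0, 1) -> (S0, a)

"aaaa"


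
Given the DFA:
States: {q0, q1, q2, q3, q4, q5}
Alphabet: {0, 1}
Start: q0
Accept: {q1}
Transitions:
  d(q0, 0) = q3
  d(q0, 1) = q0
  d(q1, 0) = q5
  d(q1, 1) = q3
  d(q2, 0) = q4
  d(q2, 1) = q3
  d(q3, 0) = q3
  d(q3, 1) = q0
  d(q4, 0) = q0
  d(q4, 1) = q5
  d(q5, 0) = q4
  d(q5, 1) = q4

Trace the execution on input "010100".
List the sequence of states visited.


Input: 010100
d(q0, 0) = q3
d(q3, 1) = q0
d(q0, 0) = q3
d(q3, 1) = q0
d(q0, 0) = q3
d(q3, 0) = q3


q0 -> q3 -> q0 -> q3 -> q0 -> q3 -> q3


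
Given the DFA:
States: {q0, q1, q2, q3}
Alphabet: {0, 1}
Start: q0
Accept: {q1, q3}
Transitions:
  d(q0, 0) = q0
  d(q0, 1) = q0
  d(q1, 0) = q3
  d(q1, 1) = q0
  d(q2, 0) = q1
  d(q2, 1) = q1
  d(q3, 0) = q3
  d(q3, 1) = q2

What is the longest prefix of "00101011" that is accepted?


Run the DFA, marking each prefix where the state is accepting:
  "" -> q0 [reject]
  "0" -> q0 [reject]
  "00" -> q0 [reject]
  "001" -> q0 [reject]
  "0010" -> q0 [reject]
  "00101" -> q0 [reject]
  "001010" -> q0 [reject]
  "0010101" -> q0 [reject]
  "00101011" -> q0 [reject]

No prefix is accepted


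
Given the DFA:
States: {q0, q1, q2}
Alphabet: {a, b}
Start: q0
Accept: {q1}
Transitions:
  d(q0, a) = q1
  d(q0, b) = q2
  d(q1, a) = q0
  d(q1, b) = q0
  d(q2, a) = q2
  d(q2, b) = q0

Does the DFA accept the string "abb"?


Trace: q0 -> q1 -> q0 -> q2
Final state: q2
Accept states: {q1}

No, rejected (final state q2 is not an accept state)


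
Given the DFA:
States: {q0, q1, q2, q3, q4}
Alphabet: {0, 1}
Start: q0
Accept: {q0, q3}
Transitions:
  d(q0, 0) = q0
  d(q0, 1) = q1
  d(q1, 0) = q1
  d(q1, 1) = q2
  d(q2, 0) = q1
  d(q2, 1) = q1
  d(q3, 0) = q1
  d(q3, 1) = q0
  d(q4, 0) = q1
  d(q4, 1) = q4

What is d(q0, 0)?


Looking up transition d(q0, 0)

q0


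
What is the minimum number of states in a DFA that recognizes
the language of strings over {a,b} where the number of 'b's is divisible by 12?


States track (count of 'b') mod 12.
Need 12 states: one per remainder 0..11; accept = remainder 0.

12


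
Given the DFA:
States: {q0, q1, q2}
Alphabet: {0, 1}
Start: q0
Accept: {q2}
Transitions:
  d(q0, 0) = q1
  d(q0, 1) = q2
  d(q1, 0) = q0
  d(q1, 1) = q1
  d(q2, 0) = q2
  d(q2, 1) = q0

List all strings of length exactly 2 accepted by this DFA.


All strings of length 2: 4 total
Accepted: 1

"10"


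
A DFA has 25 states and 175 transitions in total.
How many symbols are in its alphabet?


Each state has exactly one transition per symbol.
|alphabet| = transitions / states = 175 / 25 = 7

7


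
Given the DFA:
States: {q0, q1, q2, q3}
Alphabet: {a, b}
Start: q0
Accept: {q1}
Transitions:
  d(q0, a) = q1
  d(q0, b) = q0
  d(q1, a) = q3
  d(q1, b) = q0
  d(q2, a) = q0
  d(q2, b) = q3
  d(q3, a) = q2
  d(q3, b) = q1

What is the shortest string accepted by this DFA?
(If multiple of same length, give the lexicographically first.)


BFS by string length (lex-first path to each state shown):
  len 0: q0<-""
  len 1: q0<-"b", q1<-"a"
Found accept state at length 1.

"a"


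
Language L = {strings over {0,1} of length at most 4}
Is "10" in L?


length = 2

Yes, "10" is in L


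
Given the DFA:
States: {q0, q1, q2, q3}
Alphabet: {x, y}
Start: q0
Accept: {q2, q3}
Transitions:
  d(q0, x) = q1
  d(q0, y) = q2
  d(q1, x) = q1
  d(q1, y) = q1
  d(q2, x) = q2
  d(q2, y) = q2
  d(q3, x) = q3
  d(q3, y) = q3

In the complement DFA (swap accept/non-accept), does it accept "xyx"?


Trace: q0 -> q1 -> q1 -> q1
Final: q1
Original accept: {q2, q3}
Complement: q1 is not in original accept

Yes, complement accepts (original rejects)


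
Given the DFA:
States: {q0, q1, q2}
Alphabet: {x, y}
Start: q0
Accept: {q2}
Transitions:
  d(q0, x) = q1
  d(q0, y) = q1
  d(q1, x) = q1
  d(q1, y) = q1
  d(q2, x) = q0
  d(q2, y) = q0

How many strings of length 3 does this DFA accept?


Enumerating all length-3 strings:
  "xxx" -> q1 [reject]
  "xxy" -> q1 [reject]
  "xyx" -> q1 [reject]
  "xyy" -> q1 [reject]
  "yxx" -> q1 [reject]
  "yxy" -> q1 [reject]
  "yyx" -> q1 [reject]
  "yyy" -> q1 [reject]

0 out of 8


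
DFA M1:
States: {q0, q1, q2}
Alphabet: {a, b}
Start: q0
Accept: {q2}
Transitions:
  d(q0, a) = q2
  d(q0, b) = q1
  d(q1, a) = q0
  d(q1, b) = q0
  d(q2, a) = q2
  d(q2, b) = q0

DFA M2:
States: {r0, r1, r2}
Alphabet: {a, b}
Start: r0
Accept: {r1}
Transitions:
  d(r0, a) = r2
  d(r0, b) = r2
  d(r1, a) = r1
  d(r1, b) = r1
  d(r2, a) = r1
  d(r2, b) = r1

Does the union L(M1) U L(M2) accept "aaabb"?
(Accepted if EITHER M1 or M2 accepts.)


M1: final=q1 accepted=False
M2: final=r1 accepted=True

Yes, union accepts


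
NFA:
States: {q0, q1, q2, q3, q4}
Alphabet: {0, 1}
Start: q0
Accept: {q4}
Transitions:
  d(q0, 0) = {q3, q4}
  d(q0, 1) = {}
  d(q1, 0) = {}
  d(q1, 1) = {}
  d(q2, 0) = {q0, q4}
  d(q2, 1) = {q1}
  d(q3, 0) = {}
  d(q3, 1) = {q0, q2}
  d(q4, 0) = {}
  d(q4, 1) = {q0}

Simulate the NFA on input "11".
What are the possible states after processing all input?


Start: {q0}
  --1--> {}
  --1--> {}

{} (empty set, no valid transitions)


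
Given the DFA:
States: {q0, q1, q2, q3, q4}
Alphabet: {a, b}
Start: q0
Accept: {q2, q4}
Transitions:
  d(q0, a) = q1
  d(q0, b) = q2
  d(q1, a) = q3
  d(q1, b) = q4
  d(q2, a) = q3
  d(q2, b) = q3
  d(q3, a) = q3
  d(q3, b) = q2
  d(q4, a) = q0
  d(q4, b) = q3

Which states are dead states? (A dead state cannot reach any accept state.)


Forward reachability from each state:
  q0 -> reaches accept state q2 (live)
  q1 -> reaches accept state q2 (live)
  q2 -> reaches accept state q2 (live)
  q3 -> reaches accept state q2 (live)
  q4 -> reaches accept state q2 (live)

None (all states can reach an accept state)


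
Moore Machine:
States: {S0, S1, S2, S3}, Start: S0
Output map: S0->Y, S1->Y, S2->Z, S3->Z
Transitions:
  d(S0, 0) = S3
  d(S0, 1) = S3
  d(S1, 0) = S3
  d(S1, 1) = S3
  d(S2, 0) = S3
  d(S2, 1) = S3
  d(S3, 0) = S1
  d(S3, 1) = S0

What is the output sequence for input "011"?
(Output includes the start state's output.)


Start: S0 (output Y)
  --0--> S3 (output Z)
  --1--> S0 (output Y)
  --1--> S3 (output Z)

"YZYZ"
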